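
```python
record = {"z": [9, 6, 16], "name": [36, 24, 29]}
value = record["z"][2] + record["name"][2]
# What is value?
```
Trace:
  record={'z': [9, 6, 16], 'name': [36, 24, 29]}
  record={'z': [9, 6, 16], 'name': [36, 24, 29]}, value=45

Final answer: 45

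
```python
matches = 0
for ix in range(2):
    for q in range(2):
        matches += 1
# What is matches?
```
Trace:
  matches=0
  matches=1, ix=0, q=0
  matches=2, ix=0, q=1
  matches=3, ix=1, q=0
  matches=4, ix=1, q=1

Final answer: 4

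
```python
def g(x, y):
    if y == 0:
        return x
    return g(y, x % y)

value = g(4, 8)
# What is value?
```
Call trace:
g(x=4, y=8)
  g(x=8, y=4)
    g(x=4, y=0)
    -> return 4
  -> return 4
-> return 4

Final answer: 4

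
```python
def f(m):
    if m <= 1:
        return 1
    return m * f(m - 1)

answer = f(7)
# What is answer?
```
Call trace:
f(m=7)
  f(m=6)
    f(m=5)
      f(m=4)
        f(m=3)
          f(m=2)
            f(m=1)
            -> return 1
          -> return 2
        -> return 6
      -> return 24
    -> return 120
  -> return 720
-> return 5040

Final answer: 5040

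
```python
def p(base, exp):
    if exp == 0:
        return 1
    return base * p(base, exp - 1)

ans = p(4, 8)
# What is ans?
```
Call trace:
p(base=4, exp=8)
  p(base=4, exp=7)
    p(base=4, exp=6)
      p(base=4, exp=5)
        p(base=4, exp=4)
          p(base=4, exp=3)
            p(base=4, exp=2)
              p(base=4, exp=1)
                p(base=4, exp=0)
                -> return 1
              -> return 4
            -> return 16
          -> return 64
        -> return 256
      -> return 1024
    -> return 4096
  -> return 16384
-> return 65536

Final answer: 65536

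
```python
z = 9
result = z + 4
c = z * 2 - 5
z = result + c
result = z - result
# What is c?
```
Trace:
  z=9
  z=9, result=13
  z=9, result=13, c=13
  z=26, result=13, c=13
  z=26, result=13, c=13

Final answer: 13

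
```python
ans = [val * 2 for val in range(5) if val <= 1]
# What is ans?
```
Trace:
  val=0
  val=1
  val=2
  val=3
  val=4
  ans=[0, 2]

Final answer: [0, 2]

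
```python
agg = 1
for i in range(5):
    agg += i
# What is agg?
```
Trace:
  agg=1
  agg=1, i=0
  agg=2, i=1
  agg=4, i=2
  agg=7, i=3
  agg=11, i=4

Final answer: 11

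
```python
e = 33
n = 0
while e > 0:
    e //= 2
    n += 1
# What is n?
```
Trace:
  e=33
  e=33, n=0
  e=16, n=1
  e=8, n=2
  e=4, n=3
  e=2, n=4
  e=1, n=5
  e=0, n=6

Final answer: 6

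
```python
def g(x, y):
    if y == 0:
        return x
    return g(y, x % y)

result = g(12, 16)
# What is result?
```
Call trace:
g(x=12, y=16)
  g(x=16, y=12)
    g(x=12, y=4)
      g(x=4, y=0)
      -> return 4
    -> return 4
  -> return 4
-> return 4

Final answer: 4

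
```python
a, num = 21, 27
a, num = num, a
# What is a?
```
Trace:
  a=21, num=27
  a=27, num=21

Final answer: 27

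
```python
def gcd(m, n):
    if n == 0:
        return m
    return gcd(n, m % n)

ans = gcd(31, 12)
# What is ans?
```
Call trace:
gcd(m=31, n=12)
  gcd(m=12, n=7)
    gcd(m=7, n=5)
      gcd(m=5, n=2)
        gcd(m=2, n=1)
          gcd(m=1, n=0)
          -> return 1
        -> return 1
      -> return 1
    -> return 1
  -> return 1
-> return 1

Final answer: 1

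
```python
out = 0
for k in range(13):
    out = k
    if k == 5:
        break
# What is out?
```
Trace:
  out=0
  out=0, k=0
  out=1, k=1
  out=2, k=2
  out=3, k=3
  out=4, k=4
  out=5, k=5

Final answer: 5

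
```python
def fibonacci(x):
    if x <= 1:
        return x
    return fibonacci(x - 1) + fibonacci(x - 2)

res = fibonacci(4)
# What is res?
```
Call trace (a repeated sub-call is expanded the first time; later identical calls just restate its return value):
fibonacci(x=4)
  fibonacci(x=3)
    fibonacci(x=2)
      fibonacci(x=1)
      -> return 1
      fibonacci(x=0)
      -> return 0
    -> return 1
    fibonacci(x=1)
    -> return 1
  -> return 2
  fibonacci(x=2) -> return 1  (same call as traced above)
-> return 3

Final answer: 3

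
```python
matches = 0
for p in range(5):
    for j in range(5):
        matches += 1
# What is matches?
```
Trace:
  matches=0
  matches=1, p=0, j=0
  matches=2, p=0, j=1
  matches=3, p=0, j=2
  matches=4, p=0, j=3
  matches=5, p=0, j=4
  matches=6, p=1, j=0
  matches=7, p=1, j=1
  matches=8, p=1, j=2
  matches=9, p=1, j=3
  matches=10, p=1, j=4
  matches=11, p=2, j=0
  matches=12, p=2, j=1
  matches=13, p=2, j=2
  matches=14, p=2, j=3
  matches=15, p=2, j=4
  matches=16, p=3, j=0
  matches=17, p=3, j=1
  matches=18, p=3, j=2
  matches=19, p=3, j=3
  matches=20, p=3, j=4
  matches=21, p=4, j=0
  matches=22, p=4, j=1
  matches=23, p=4, j=2
  matches=24, p=4, j=3
  matches=25, p=4, j=4

Final answer: 25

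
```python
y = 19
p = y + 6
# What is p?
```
Trace:
  y=19
  y=19, p=25

Final answer: 25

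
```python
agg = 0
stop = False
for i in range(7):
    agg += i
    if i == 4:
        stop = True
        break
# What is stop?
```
Trace:
  agg=0
  agg=0, stop=False
  agg=0, stop=False, i=0
  agg=1, stop=False, i=1
  agg=3, stop=False, i=2
  agg=6, stop=False, i=3
  agg=10, stop=True, i=4

Final answer: True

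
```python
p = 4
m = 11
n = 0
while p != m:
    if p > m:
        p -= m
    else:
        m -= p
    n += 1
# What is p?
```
Trace:
  p=4
  p=4, m=11
  p=4, m=11, n=0
  p=4, m=7, n=1
  p=4, m=3, n=2
  p=1, m=3, n=3
  p=1, m=2, n=4
  p=1, m=1, n=5

Final answer: 1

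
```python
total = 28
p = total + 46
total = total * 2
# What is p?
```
Trace:
  total=28
  total=28, p=74
  total=56, p=74

Final answer: 74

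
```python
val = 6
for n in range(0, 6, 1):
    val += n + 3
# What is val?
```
Trace:
  val=6
  val=9, n=0
  val=13, n=1
  val=18, n=2
  val=24, n=3
  val=31, n=4
  val=39, n=5

Final answer: 39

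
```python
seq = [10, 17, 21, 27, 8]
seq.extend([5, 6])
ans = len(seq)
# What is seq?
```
Trace:
  seq=[10, 17, 21, 27, 8]
  seq=[10, 17, 21, 27, 8, 5, 6]
  seq=[10, 17, 21, 27, 8, 5, 6], ans=7

Final answer: [10, 17, 21, 27, 8, 5, 6]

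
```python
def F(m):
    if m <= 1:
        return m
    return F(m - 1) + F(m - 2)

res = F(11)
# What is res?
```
Call trace (a repeated sub-call is expanded the first time; later identical calls just restate its return value):
F(m=11)
  F(m=10)
    F(m=9)
      F(m=8)
        F(m=7)
          F(m=6)
            F(m=5)
              F(m=4)
                F(m=3)
                  F(m=2)
                    F(m=1)
                    -> return 1
                    F(m=0)
                    -> return 0
                  -> return 1
                  F(m=1)
                  -> return 1
                -> return 2
                F(m=2) -> return 1  (same call as traced above)
              -> return 3
              F(m=3) -> return 2  (same call as traced above)
            -> return 5
            F(m=4) -> return 3  (same call as traced above)
          -> return 8
          F(m=5) -> return 5  (same call as traced above)
        -> return 13
        F(m=6) -> return 8  (same call as traced above)
      -> return 21
      F(m=7) -> return 13  (same call as traced above)
    -> return 34
    F(m=8) -> return 21  (same call as traced above)
  -> return 55
  F(m=9) -> return 34  (same call as traced above)
-> return 89

Final answer: 89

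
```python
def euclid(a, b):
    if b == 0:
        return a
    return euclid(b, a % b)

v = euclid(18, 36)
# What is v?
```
Call trace:
euclid(a=18, b=36)
  euclid(a=36, b=18)
    euclid(a=18, b=0)
    -> return 18
  -> return 18
-> return 18

Final answer: 18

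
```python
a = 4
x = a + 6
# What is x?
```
Trace:
  a=4
  a=4, x=10

Final answer: 10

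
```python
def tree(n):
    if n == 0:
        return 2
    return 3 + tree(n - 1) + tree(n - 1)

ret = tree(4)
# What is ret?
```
Call trace (a repeated sub-call is expanded the first time; later identical calls just restate its return value):
tree(n=4)
  tree(n=3)
    tree(n=2)
      tree(n=1)
        tree(n=0)
        -> return 2
        tree(n=0)
        -> return 2
      -> return 7
      tree(n=1) -> return 7  (same call as traced above)
    -> return 17
    tree(n=2) -> return 17  (same call as traced above)
  -> return 37
  tree(n=3) -> return 37  (same call as traced above)
-> return 77

Final answer: 77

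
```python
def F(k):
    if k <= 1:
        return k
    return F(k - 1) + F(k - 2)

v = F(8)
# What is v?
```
Call trace (a repeated sub-call is expanded the first time; later identical calls just restate its return value):
F(k=8)
  F(k=7)
    F(k=6)
      F(k=5)
        F(k=4)
          F(k=3)
            F(k=2)
              F(k=1)
              -> return 1
              F(k=0)
              -> return 0
            -> return 1
            F(k=1)
            -> return 1
          -> return 2
          F(k=2) -> return 1  (same call as traced above)
        -> return 3
        F(k=3) -> return 2  (same call as traced above)
      -> return 5
      F(k=4) -> return 3  (same call as traced above)
    -> return 8
    F(k=5) -> return 5  (same call as traced above)
  -> return 13
  F(k=6) -> return 8  (same call as traced above)
-> return 21

Final answer: 21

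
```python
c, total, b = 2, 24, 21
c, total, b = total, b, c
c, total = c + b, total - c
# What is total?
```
Trace:
  c=2, total=24, b=21
  c=24, total=21, b=2
  c=26, total=-3, b=2

Final answer: -3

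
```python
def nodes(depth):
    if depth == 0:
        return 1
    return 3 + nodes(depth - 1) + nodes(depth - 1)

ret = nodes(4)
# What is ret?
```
Call trace (a repeated sub-call is expanded the first time; later identical calls just restate its return value):
nodes(depth=4)
  nodes(depth=3)
    nodes(depth=2)
      nodes(depth=1)
        nodes(depth=0)
        -> return 1
        nodes(depth=0)
        -> return 1
      -> return 5
      nodes(depth=1) -> return 5  (same call as traced above)
    -> return 13
    nodes(depth=2) -> return 13  (same call as traced above)
  -> return 29
  nodes(depth=3) -> return 29  (same call as traced above)
-> return 61

Final answer: 61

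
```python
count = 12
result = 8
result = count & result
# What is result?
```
Trace:
  count=12
  count=12, result=8
  count=12, result=8

Final answer: 8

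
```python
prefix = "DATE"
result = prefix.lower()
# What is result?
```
Trace:
  prefix='DATE'
  prefix='DATE', result='date'

Final answer: 'date'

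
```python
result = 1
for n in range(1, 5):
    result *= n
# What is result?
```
Trace:
  result=1
  result=1, n=1
  result=2, n=2
  result=6, n=3
  result=24, n=4

Final answer: 24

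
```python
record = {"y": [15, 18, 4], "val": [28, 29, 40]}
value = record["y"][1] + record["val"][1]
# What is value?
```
Trace:
  record={'y': [15, 18, 4], 'val': [28, 29, 40]}
  record={'y': [15, 18, 4], 'val': [28, 29, 40]}, value=47

Final answer: 47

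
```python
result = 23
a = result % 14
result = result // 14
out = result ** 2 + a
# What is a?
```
Trace:
  result=23
  result=23, a=9
  result=1, a=9
  result=1, a=9, out=10

Final answer: 9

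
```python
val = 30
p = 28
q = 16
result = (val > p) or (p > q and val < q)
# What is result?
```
Trace:
  val=30
  val=30, p=28
  val=30, p=28, q=16
  val=30, p=28, q=16, result=True

Final answer: True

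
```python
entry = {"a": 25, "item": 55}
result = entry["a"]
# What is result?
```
Trace:
  entry={'a': 25, 'item': 55}
  entry={'a': 25, 'item': 55}, result=25

Final answer: 25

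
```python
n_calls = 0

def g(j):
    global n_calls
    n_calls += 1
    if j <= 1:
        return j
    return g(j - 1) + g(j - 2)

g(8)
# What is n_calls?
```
Call trace (a repeated sub-call is expanded the first time; later identical calls just restate its return value):
g(j=8)
  g(j=7)
    g(j=6)
      g(j=5)
        g(j=4)
          g(j=3)
            g(j=2)
              g(j=1)
              -> return 1
              g(j=0)
              -> return 0
            -> return 1
            g(j=1)
            -> return 1
          -> return 2
          g(j=2) -> return 1  (same call as traced above)
        -> return 3
        g(j=3) -> return 2  (same call as traced above)
      -> return 5
      g(j=4) -> return 3  (same call as traced above)
    -> return 8
    g(j=5) -> return 5  (same call as traced above)
  -> return 13
  g(j=6) -> return 8  (same call as traced above)
-> return 21

n_calls is incremented once per call, so count the calls in each subtree. Let C(j) = number of calls made by g(j).
C(0) = C(1) = 1 (base case, no recursion); C(j) = 1 + C(j - 1) + C(j - 2) otherwise.
C(2) = 1 + C(1) + C(0) = 1 + 1 + 1 = 3
C(3) = 1 + C(2) + C(1) = 1 + 3 + 1 = 5
C(4) = 1 + C(3) + C(2) = 1 + 5 + 3 = 9
C(5) = 1 + C(4) + C(3) = 1 + 9 + 5 = 15
C(6) = 1 + C(5) + C(4) = 1 + 15 + 9 = 25
C(7) = 1 + C(6) + C(5) = 1 + 25 + 15 = 41
C(8) = 1 + C(7) + C(6) = 1 + 41 + 25 = 67
n_calls = C(8) = 67

Final answer: 67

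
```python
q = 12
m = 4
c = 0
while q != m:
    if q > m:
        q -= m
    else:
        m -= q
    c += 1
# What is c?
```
Trace:
  q=12
  q=12, m=4
  q=12, m=4, c=0
  q=8, m=4, c=1
  q=4, m=4, c=2

Final answer: 2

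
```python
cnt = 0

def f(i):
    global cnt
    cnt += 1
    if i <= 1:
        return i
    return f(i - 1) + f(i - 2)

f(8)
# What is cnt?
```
Call trace (a repeated sub-call is expanded the first time; later identical calls just restate its return value):
f(i=8)
  f(i=7)
    f(i=6)
      f(i=5)
        f(i=4)
          f(i=3)
            f(i=2)
              f(i=1)
              -> return 1
              f(i=0)
              -> return 0
            -> return 1
            f(i=1)
            -> return 1
          -> return 2
          f(i=2) -> return 1  (same call as traced above)
        -> return 3
        f(i=3) -> return 2  (same call as traced above)
      -> return 5
      f(i=4) -> return 3  (same call as traced above)
    -> return 8
    f(i=5) -> return 5  (same call as traced above)
  -> return 13
  f(i=6) -> return 8  (same call as traced above)
-> return 21

cnt is incremented once per call, so count the calls in each subtree. Let C(i) = number of calls made by f(i).
C(0) = C(1) = 1 (base case, no recursion); C(i) = 1 + C(i - 1) + C(i - 2) otherwise.
C(2) = 1 + C(1) + C(0) = 1 + 1 + 1 = 3
C(3) = 1 + C(2) + C(1) = 1 + 3 + 1 = 5
C(4) = 1 + C(3) + C(2) = 1 + 5 + 3 = 9
C(5) = 1 + C(4) + C(3) = 1 + 9 + 5 = 15
C(6) = 1 + C(5) + C(4) = 1 + 15 + 9 = 25
C(7) = 1 + C(6) + C(5) = 1 + 25 + 15 = 41
C(8) = 1 + C(7) + C(6) = 1 + 41 + 25 = 67
cnt = C(8) = 67

Final answer: 67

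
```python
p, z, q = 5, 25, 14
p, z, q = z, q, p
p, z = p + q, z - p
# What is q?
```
Trace:
  p=5, z=25, q=14
  p=25, z=14, q=5
  p=30, z=-11, q=5

Final answer: 5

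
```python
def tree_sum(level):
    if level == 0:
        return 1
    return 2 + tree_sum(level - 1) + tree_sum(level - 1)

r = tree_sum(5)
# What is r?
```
Call trace (a repeated sub-call is expanded the first time; later identical calls just restate its return value):
tree_sum(level=5)
  tree_sum(level=4)
    tree_sum(level=3)
      tree_sum(level=2)
        tree_sum(level=1)
          tree_sum(level=0)
          -> return 1
          tree_sum(level=0)
          -> return 1
        -> return 4
        tree_sum(level=1) -> return 4  (same call as traced above)
      -> return 10
      tree_sum(level=2) -> return 10  (same call as traced above)
    -> return 22
    tree_sum(level=3) -> return 22  (same call as traced above)
  -> return 46
  tree_sum(level=4) -> return 46  (same call as traced above)
-> return 94

Final answer: 94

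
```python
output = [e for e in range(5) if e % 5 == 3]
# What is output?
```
Trace:
  e=0
  e=1
  e=2
  e=3
  e=4
  output=[3]

Final answer: [3]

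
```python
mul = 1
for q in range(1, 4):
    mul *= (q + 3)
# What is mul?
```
Trace:
  mul=1
  mul=4, q=1
  mul=20, q=2
  mul=120, q=3

Final answer: 120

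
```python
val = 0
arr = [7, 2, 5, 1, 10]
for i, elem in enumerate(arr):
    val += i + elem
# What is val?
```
Trace:
  val=0
  val=7, i=0, elem=7
  val=10, i=1, elem=2
  val=17, i=2, elem=5
  val=21, i=3, elem=1
  val=35, i=4, elem=10

Final answer: 35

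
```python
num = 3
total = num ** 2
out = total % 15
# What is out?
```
Trace:
  num=3
  num=3, total=9
  num=3, total=9, out=9

Final answer: 9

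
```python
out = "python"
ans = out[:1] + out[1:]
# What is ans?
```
Trace:
  out='python'
  out='python', ans='python'

Final answer: 'python'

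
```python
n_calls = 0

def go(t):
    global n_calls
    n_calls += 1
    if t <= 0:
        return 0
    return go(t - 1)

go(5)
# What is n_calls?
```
Call trace:
go(t=5)
  go(t=4)
    go(t=3)
      go(t=2)
        go(t=1)
          go(t=0)
          -> return 0
        -> return 0
      -> return 0
    -> return 0
  -> return 0
-> return 0

n_calls is incremented once per call. go is entered once for each t = 5, 4, 3, 2, 1, 0 (the t <= 0 call returns without recursing), i.e. 5 + 1 calls.
n_calls = 6

Final answer: 6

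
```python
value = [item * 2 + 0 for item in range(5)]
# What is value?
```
Trace:
  item=0
  item=1
  item=2
  item=3
  item=4
  value=[0, 2, 4, 6, 8]

Final answer: [0, 2, 4, 6, 8]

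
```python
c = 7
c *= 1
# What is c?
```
Trace:
  c=7
  c=7

Final answer: 7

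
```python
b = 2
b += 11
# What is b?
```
Trace:
  b=2
  b=13

Final answer: 13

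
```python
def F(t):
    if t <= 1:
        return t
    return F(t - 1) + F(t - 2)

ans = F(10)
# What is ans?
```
Call trace (a repeated sub-call is expanded the first time; later identical calls just restate its return value):
F(t=10)
  F(t=9)
    F(t=8)
      F(t=7)
        F(t=6)
          F(t=5)
            F(t=4)
              F(t=3)
                F(t=2)
                  F(t=1)
                  -> return 1
                  F(t=0)
                  -> return 0
                -> return 1
                F(t=1)
                -> return 1
              -> return 2
              F(t=2) -> return 1  (same call as traced above)
            -> return 3
            F(t=3) -> return 2  (same call as traced above)
          -> return 5
          F(t=4) -> return 3  (same call as traced above)
        -> return 8
        F(t=5) -> return 5  (same call as traced above)
      -> return 13
      F(t=6) -> return 8  (same call as traced above)
    -> return 21
    F(t=7) -> return 13  (same call as traced above)
  -> return 34
  F(t=8) -> return 21  (same call as traced above)
-> return 55

Final answer: 55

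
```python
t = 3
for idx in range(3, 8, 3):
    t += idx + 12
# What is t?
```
Trace:
  t=3
  t=18, idx=3
  t=36, idx=6

Final answer: 36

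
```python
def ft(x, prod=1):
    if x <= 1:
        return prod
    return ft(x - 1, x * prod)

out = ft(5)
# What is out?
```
Call trace:
ft(x=5, prod=1)
  ft(x=4, prod=5)
    ft(x=3, prod=20)
      ft(x=2, prod=60)
        ft(x=1, prod=120)
        -> return 120
      -> return 120
    -> return 120
  -> return 120
-> return 120

Final answer: 120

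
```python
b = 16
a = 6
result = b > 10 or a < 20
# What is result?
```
Trace:
  b=16
  b=16, a=6
  b=16, a=6, result=True

Final answer: True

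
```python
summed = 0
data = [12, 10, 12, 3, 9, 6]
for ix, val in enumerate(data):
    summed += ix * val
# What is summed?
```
Trace:
  summed=0
  summed=0, ix=0, val=12
  summed=10, ix=1, val=10
  summed=34, ix=2, val=12
  summed=43, ix=3, val=3
  summed=79, ix=4, val=9
  summed=109, ix=5, val=6

Final answer: 109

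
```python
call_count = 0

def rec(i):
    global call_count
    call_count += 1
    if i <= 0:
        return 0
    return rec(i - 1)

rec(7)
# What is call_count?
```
Call trace:
rec(i=7)
  rec(i=6)
    rec(i=5)
      rec(i=4)
        rec(i=3)
          rec(i=2)
            rec(i=1)
              rec(i=0)
              -> return 0
            -> return 0
          -> return 0
        -> return 0
      -> return 0
    -> return 0
  -> return 0
-> return 0

call_count is incremented once per call. rec is entered once for each i = 7, 6, 5, 4, 3, 2, 1, 0 (the i <= 0 call returns without recursing), i.e. 7 + 1 calls.
call_count = 8

Final answer: 8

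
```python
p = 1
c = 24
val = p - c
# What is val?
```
Trace:
  p=1
  p=1, c=24
  p=1, c=24, val=-23

Final answer: -23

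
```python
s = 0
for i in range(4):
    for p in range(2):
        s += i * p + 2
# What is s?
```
Trace:
  s=0
  s=2, i=0, p=0
  s=4, i=0, p=1
  s=6, i=1, p=0
  s=9, i=1, p=1
  s=11, i=2, p=0
  s=15, i=2, p=1
  s=17, i=3, p=0
  s=22, i=3, p=1

Final answer: 22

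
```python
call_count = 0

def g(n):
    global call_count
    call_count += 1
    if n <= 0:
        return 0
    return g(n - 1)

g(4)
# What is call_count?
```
Call trace:
g(n=4)
  g(n=3)
    g(n=2)
      g(n=1)
        g(n=0)
        -> return 0
      -> return 0
    -> return 0
  -> return 0
-> return 0

call_count is incremented once per call. g is entered once for each n = 4, 3, 2, 1, 0 (the n <= 0 call returns without recursing), i.e. 4 + 1 calls.
call_count = 5

Final answer: 5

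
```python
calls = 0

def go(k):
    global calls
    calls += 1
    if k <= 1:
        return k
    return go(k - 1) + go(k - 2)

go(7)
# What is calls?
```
Call trace (a repeated sub-call is expanded the first time; later identical calls just restate its return value):
go(k=7)
  go(k=6)
    go(k=5)
      go(k=4)
        go(k=3)
          go(k=2)
            go(k=1)
            -> return 1
            go(k=0)
            -> return 0
          -> return 1
          go(k=1)
          -> return 1
        -> return 2
        go(k=2) -> return 1  (same call as traced above)
      -> return 3
      go(k=3) -> return 2  (same call as traced above)
    -> return 5
    go(k=4) -> return 3  (same call as traced above)
  -> return 8
  go(k=5) -> return 5  (same call as traced above)
-> return 13

calls is incremented once per call, so count the calls in each subtree. Let C(k) = number of calls made by go(k).
C(0) = C(1) = 1 (base case, no recursion); C(k) = 1 + C(k - 1) + C(k - 2) otherwise.
C(2) = 1 + C(1) + C(0) = 1 + 1 + 1 = 3
C(3) = 1 + C(2) + C(1) = 1 + 3 + 1 = 5
C(4) = 1 + C(3) + C(2) = 1 + 5 + 3 = 9
C(5) = 1 + C(4) + C(3) = 1 + 9 + 5 = 15
C(6) = 1 + C(5) + C(4) = 1 + 15 + 9 = 25
C(7) = 1 + C(6) + C(5) = 1 + 25 + 15 = 41
calls = C(7) = 41

Final answer: 41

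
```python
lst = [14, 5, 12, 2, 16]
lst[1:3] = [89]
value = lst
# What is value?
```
Trace:
  lst=[14, 5, 12, 2, 16]
  lst=[14, 89, 2, 16]
  lst=[14, 89, 2, 16], value=[14, 89, 2, 16]

Final answer: [14, 89, 2, 16]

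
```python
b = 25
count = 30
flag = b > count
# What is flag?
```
Trace:
  b=25
  b=25, count=30
  b=25, count=30, flag=False

Final answer: False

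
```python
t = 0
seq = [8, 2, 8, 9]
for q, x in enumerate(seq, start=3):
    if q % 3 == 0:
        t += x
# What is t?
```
Trace:
  t=0
  t=8, q=3, x=8
  t=8, q=4, x=2
  t=8, q=5, x=8
  t=17, q=6, x=9

Final answer: 17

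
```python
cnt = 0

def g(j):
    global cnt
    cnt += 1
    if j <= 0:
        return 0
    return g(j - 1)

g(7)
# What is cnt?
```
Call trace:
g(j=7)
  g(j=6)
    g(j=5)
      g(j=4)
        g(j=3)
          g(j=2)
            g(j=1)
              g(j=0)
              -> return 0
            -> return 0
          -> return 0
        -> return 0
      -> return 0
    -> return 0
  -> return 0
-> return 0

cnt is incremented once per call. g is entered once for each j = 7, 6, 5, 4, 3, 2, 1, 0 (the j <= 0 call returns without recursing), i.e. 7 + 1 calls.
cnt = 8

Final answer: 8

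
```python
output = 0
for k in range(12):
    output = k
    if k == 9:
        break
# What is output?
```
Trace:
  output=0
  output=0, k=0
  output=1, k=1
  output=2, k=2
  output=3, k=3
  output=4, k=4
  output=5, k=5
  output=6, k=6
  output=7, k=7
  output=8, k=8
  output=9, k=9

Final answer: 9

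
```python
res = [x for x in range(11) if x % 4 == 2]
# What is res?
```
Trace:
  x=0
  x=1
  x=2
  x=3
  x=4
  x=5
  x=6
  x=7
  x=8
  x=9
  x=10
  res=[2, 6, 10]

Final answer: [2, 6, 10]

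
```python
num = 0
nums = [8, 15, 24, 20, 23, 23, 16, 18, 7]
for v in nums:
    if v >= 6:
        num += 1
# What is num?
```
Trace:
  num=0
  num=1, v=8
  num=2, v=15
  num=3, v=24
  num=4, v=20
  num=5, v=23
  num=6, v=23
  num=7, v=16
  num=8, v=18
  num=9, v=7

Final answer: 9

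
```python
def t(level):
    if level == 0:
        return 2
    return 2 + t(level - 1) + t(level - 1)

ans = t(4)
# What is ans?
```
Call trace (a repeated sub-call is expanded the first time; later identical calls just restate its return value):
t(level=4)
  t(level=3)
    t(level=2)
      t(level=1)
        t(level=0)
        -> return 2
        t(level=0)
        -> return 2
      -> return 6
      t(level=1) -> return 6  (same call as traced above)
    -> return 14
    t(level=2) -> return 14  (same call as traced above)
  -> return 30
  t(level=3) -> return 30  (same call as traced above)
-> return 62

Final answer: 62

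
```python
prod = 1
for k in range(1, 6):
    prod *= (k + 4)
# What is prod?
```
Trace:
  prod=1
  prod=5, k=1
  prod=30, k=2
  prod=210, k=3
  prod=1680, k=4
  prod=15120, k=5

Final answer: 15120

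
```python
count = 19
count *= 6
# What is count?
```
Trace:
  count=19
  count=114

Final answer: 114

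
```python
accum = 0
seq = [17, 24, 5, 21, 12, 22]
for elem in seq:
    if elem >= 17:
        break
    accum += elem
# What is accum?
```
Trace:
  accum=0
  accum=0, elem=17

Final answer: 0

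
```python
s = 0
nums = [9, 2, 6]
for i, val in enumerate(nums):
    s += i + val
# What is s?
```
Trace:
  s=0
  s=9, i=0, val=9
  s=12, i=1, val=2
  s=20, i=2, val=6

Final answer: 20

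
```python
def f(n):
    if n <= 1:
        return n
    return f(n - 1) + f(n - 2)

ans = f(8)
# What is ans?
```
Call trace (a repeated sub-call is expanded the first time; later identical calls just restate its return value):
f(n=8)
  f(n=7)
    f(n=6)
      f(n=5)
        f(n=4)
          f(n=3)
            f(n=2)
              f(n=1)
              -> return 1
              f(n=0)
              -> return 0
            -> return 1
            f(n=1)
            -> return 1
          -> return 2
          f(n=2) -> return 1  (same call as traced above)
        -> return 3
        f(n=3) -> return 2  (same call as traced above)
      -> return 5
      f(n=4) -> return 3  (same call as traced above)
    -> return 8
    f(n=5) -> return 5  (same call as traced above)
  -> return 13
  f(n=6) -> return 8  (same call as traced above)
-> return 21

Final answer: 21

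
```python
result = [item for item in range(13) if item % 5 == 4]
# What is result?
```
Trace:
  item=0
  item=1
  item=2
  item=3
  item=4
  item=5
  item=6
  item=7
  item=8
  item=9
  item=10
  item=11
  item=12
  result=[4, 9]

Final answer: [4, 9]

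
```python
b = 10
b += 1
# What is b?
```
Trace:
  b=10
  b=11

Final answer: 11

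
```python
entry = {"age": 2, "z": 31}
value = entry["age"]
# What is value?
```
Trace:
  entry={'age': 2, 'z': 31}
  entry={'age': 2, 'z': 31}, value=2

Final answer: 2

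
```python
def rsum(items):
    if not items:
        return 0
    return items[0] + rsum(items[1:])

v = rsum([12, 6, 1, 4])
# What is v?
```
Call trace:
rsum(items=[12, 6, 1, 4])
  rsum(items=[6, 1, 4])
    rsum(items=[1, 4])
      rsum(items=[4])
        rsum(items=[])
        -> return 0
      -> return 4
    -> return 5
  -> return 11
-> return 23

Final answer: 23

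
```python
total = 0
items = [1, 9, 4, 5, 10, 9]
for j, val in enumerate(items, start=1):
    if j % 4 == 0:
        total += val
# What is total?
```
Trace:
  total=0
  total=0, j=1, val=1
  total=0, j=2, val=9
  total=0, j=3, val=4
  total=5, j=4, val=5
  total=5, j=5, val=10
  total=5, j=6, val=9

Final answer: 5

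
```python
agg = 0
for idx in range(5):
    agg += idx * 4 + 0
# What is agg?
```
Trace:
  agg=0
  agg=0, idx=0
  agg=4, idx=1
  agg=12, idx=2
  agg=24, idx=3
  agg=40, idx=4

Final answer: 40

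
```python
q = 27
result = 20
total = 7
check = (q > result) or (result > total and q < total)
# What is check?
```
Trace:
  q=27
  q=27, result=20
  q=27, result=20, total=7
  q=27, result=20, total=7, check=True

Final answer: True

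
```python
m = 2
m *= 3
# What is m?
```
Trace:
  m=2
  m=6

Final answer: 6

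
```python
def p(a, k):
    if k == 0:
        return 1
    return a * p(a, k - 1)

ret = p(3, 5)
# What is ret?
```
Call trace:
p(a=3, k=5)
  p(a=3, k=4)
    p(a=3, k=3)
      p(a=3, k=2)
        p(a=3, k=1)
          p(a=3, k=0)
          -> return 1
        -> return 3
      -> return 9
    -> return 27
  -> return 81
-> return 243

Final answer: 243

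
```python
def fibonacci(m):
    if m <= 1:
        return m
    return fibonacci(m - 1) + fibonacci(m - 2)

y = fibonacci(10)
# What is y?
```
Call trace (a repeated sub-call is expanded the first time; later identical calls just restate its return value):
fibonacci(m=10)
  fibonacci(m=9)
    fibonacci(m=8)
      fibonacci(m=7)
        fibonacci(m=6)
          fibonacci(m=5)
            fibonacci(m=4)
              fibonacci(m=3)
                fibonacci(m=2)
                  fibonacci(m=1)
                  -> return 1
                  fibonacci(m=0)
                  -> return 0
                -> return 1
                fibonacci(m=1)
                -> return 1
              -> return 2
              fibonacci(m=2) -> return 1  (same call as traced above)
            -> return 3
            fibonacci(m=3) -> return 2  (same call as traced above)
          -> return 5
          fibonacci(m=4) -> return 3  (same call as traced above)
        -> return 8
        fibonacci(m=5) -> return 5  (same call as traced above)
      -> return 13
      fibonacci(m=6) -> return 8  (same call as traced above)
    -> return 21
    fibonacci(m=7) -> return 13  (same call as traced above)
  -> return 34
  fibonacci(m=8) -> return 21  (same call as traced above)
-> return 55

Final answer: 55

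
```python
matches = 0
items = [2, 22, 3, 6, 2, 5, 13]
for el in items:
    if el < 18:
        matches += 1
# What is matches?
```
Trace:
  matches=0
  matches=1, el=2
  matches=1, el=22
  matches=2, el=3
  matches=3, el=6
  matches=4, el=2
  matches=5, el=5
  matches=6, el=13

Final answer: 6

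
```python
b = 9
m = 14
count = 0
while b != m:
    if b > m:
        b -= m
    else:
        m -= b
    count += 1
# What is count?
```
Trace:
  b=9
  b=9, m=14
  b=9, m=14, count=0
  b=9, m=5, count=1
  b=4, m=5, count=2
  b=4, m=1, count=3
  b=3, m=1, count=4
  b=2, m=1, count=5
  b=1, m=1, count=6

Final answer: 6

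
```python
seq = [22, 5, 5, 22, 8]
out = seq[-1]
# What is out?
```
Trace:
  seq=[22, 5, 5, 22, 8]
  seq=[22, 5, 5, 22, 8], out=8

Final answer: 8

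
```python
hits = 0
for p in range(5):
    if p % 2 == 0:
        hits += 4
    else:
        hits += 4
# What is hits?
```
Trace:
  hits=0
  hits=4, p=0
  hits=8, p=1
  hits=12, p=2
  hits=16, p=3
  hits=20, p=4

Final answer: 20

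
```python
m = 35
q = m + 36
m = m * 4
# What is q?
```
Trace:
  m=35
  m=35, q=71
  m=140, q=71

Final answer: 71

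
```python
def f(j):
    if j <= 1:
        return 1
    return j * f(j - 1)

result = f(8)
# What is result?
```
Call trace:
f(j=8)
  f(j=7)
    f(j=6)
      f(j=5)
        f(j=4)
          f(j=3)
            f(j=2)
              f(j=1)
              -> return 1
            -> return 2
          -> return 6
        -> return 24
      -> return 120
    -> return 720
  -> return 5040
-> return 40320

Final answer: 40320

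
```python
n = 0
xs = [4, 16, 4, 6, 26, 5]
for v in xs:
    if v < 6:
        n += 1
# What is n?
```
Trace:
  n=0
  n=1, v=4
  n=1, v=16
  n=2, v=4
  n=2, v=6
  n=2, v=26
  n=3, v=5

Final answer: 3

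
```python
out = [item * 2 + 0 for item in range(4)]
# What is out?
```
Trace:
  item=0
  item=1
  item=2
  item=3
  out=[0, 2, 4, 6]

Final answer: [0, 2, 4, 6]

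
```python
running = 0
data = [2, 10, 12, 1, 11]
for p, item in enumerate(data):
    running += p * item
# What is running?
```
Trace:
  running=0
  running=0, p=0, item=2
  running=10, p=1, item=10
  running=34, p=2, item=12
  running=37, p=3, item=1
  running=81, p=4, item=11

Final answer: 81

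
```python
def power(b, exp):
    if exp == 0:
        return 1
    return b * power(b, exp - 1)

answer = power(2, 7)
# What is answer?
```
Call trace:
power(b=2, exp=7)
  power(b=2, exp=6)
    power(b=2, exp=5)
      power(b=2, exp=4)
        power(b=2, exp=3)
          power(b=2, exp=2)
            power(b=2, exp=1)
              power(b=2, exp=0)
              -> return 1
            -> return 2
          -> return 4
        -> return 8
      -> return 16
    -> return 32
  -> return 64
-> return 128

Final answer: 128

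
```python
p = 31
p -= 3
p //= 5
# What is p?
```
Trace:
  p=31
  p=28
  p=5

Final answer: 5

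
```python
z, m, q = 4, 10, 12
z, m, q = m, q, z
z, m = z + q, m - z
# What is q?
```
Trace:
  z=4, m=10, q=12
  z=10, m=12, q=4
  z=14, m=2, q=4

Final answer: 4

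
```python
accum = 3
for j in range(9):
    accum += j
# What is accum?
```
Trace:
  accum=3
  accum=3, j=0
  accum=4, j=1
  accum=6, j=2
  accum=9, j=3
  accum=13, j=4
  accum=18, j=5
  accum=24, j=6
  accum=31, j=7
  accum=39, j=8

Final answer: 39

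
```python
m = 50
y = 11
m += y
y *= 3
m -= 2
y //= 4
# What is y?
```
Trace:
  m=50
  m=50, y=11
  m=61, y=11
  m=61, y=33
  m=59, y=33
  m=59, y=8

Final answer: 8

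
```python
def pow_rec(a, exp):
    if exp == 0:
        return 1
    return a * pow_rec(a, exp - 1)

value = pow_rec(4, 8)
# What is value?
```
Call trace:
pow_rec(a=4, exp=8)
  pow_rec(a=4, exp=7)
    pow_rec(a=4, exp=6)
      pow_rec(a=4, exp=5)
        pow_rec(a=4, exp=4)
          pow_rec(a=4, exp=3)
            pow_rec(a=4, exp=2)
              pow_rec(a=4, exp=1)
                pow_rec(a=4, exp=0)
                -> return 1
              -> return 4
            -> return 16
          -> return 64
        -> return 256
      -> return 1024
    -> return 4096
  -> return 16384
-> return 65536

Final answer: 65536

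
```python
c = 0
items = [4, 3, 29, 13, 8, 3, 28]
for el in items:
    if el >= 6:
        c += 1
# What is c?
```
Trace:
  c=0
  c=0, el=4
  c=0, el=3
  c=1, el=29
  c=2, el=13
  c=3, el=8
  c=3, el=3
  c=4, el=28

Final answer: 4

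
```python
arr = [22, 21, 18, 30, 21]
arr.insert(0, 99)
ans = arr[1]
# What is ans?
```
Trace:
  arr=[22, 21, 18, 30, 21]
  arr=[99, 22, 21, 18, 30, 21]
  arr=[99, 22, 21, 18, 30, 21], ans=22

Final answer: 22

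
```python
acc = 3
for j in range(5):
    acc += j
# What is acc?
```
Trace:
  acc=3
  acc=3, j=0
  acc=4, j=1
  acc=6, j=2
  acc=9, j=3
  acc=13, j=4

Final answer: 13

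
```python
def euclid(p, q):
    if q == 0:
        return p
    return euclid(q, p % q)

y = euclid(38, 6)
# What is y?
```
Call trace:
euclid(p=38, q=6)
  euclid(p=6, q=2)
    euclid(p=2, q=0)
    -> return 2
  -> return 2
-> return 2

Final answer: 2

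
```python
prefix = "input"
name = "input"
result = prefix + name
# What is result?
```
Trace:
  prefix='input'
  prefix='input', name='input'
  prefix='input', name='input', result='inputinput'

Final answer: 'inputinput'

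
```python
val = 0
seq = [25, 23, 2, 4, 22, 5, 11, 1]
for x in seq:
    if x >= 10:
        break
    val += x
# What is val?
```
Trace:
  val=0
  val=0, x=25

Final answer: 0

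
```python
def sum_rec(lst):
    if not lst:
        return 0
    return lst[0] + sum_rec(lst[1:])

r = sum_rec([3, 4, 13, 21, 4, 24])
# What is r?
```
Call trace:
sum_rec(lst=[3, 4, 13, 21, 4, 24])
  sum_rec(lst=[4, 13, 21, 4, 24])
    sum_rec(lst=[13, 21, 4, 24])
      sum_rec(lst=[21, 4, 24])
        sum_rec(lst=[4, 24])
          sum_rec(lst=[24])
            sum_rec(lst=[])
            -> return 0
          -> return 24
        -> return 28
      -> return 49
    -> return 62
  -> return 66
-> return 69

Final answer: 69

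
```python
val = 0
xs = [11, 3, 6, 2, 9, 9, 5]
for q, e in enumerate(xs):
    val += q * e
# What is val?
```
Trace:
  val=0
  val=0, q=0, e=11
  val=3, q=1, e=3
  val=15, q=2, e=6
  val=21, q=3, e=2
  val=57, q=4, e=9
  val=102, q=5, e=9
  val=132, q=6, e=5

Final answer: 132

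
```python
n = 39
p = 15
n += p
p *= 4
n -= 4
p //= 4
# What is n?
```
Trace:
  n=39
  n=39, p=15
  n=54, p=15
  n=54, p=60
  n=50, p=60
  n=50, p=15

Final answer: 50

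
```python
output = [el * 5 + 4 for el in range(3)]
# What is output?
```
Trace:
  el=0
  el=1
  el=2
  output=[4, 9, 14]

Final answer: [4, 9, 14]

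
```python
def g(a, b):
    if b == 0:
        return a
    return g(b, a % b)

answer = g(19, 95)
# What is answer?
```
Call trace:
g(a=19, b=95)
  g(a=95, b=19)
    g(a=19, b=0)
    -> return 19
  -> return 19
-> return 19

Final answer: 19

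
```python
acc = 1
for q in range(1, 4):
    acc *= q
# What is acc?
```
Trace:
  acc=1
  acc=1, q=1
  acc=2, q=2
  acc=6, q=3

Final answer: 6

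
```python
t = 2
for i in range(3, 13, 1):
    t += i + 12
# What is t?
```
Trace:
  t=2
  t=17, i=3
  t=33, i=4
  t=50, i=5
  t=68, i=6
  t=87, i=7
  t=107, i=8
  t=128, i=9
  t=150, i=10
  t=173, i=11
  t=197, i=12

Final answer: 197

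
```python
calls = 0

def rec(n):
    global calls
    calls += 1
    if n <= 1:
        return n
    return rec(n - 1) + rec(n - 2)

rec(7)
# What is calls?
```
Call trace (a repeated sub-call is expanded the first time; later identical calls just restate its return value):
rec(n=7)
  rec(n=6)
    rec(n=5)
      rec(n=4)
        rec(n=3)
          rec(n=2)
            rec(n=1)
            -> return 1
            rec(n=0)
            -> return 0
          -> return 1
          rec(n=1)
          -> return 1
        -> return 2
        rec(n=2) -> return 1  (same call as traced above)
      -> return 3
      rec(n=3) -> return 2  (same call as traced above)
    -> return 5
    rec(n=4) -> return 3  (same call as traced above)
  -> return 8
  rec(n=5) -> return 5  (same call as traced above)
-> return 13

calls is incremented once per call, so count the calls in each subtree. Let C(n) = number of calls made by rec(n).
C(0) = C(1) = 1 (base case, no recursion); C(n) = 1 + C(n - 1) + C(n - 2) otherwise.
C(2) = 1 + C(1) + C(0) = 1 + 1 + 1 = 3
C(3) = 1 + C(2) + C(1) = 1 + 3 + 1 = 5
C(4) = 1 + C(3) + C(2) = 1 + 5 + 3 = 9
C(5) = 1 + C(4) + C(3) = 1 + 9 + 5 = 15
C(6) = 1 + C(5) + C(4) = 1 + 15 + 9 = 25
C(7) = 1 + C(6) + C(5) = 1 + 25 + 15 = 41
calls = C(7) = 41

Final answer: 41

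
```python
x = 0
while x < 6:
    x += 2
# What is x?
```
Trace:
  x=0
  x=2
  x=4
  x=6

Final answer: 6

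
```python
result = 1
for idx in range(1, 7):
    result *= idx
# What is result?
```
Trace:
  result=1
  result=1, idx=1
  result=2, idx=2
  result=6, idx=3
  result=24, idx=4
  result=120, idx=5
  result=720, idx=6

Final answer: 720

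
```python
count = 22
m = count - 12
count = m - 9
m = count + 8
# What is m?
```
Trace:
  count=22
  count=22, m=10
  count=1, m=10
  count=1, m=9

Final answer: 9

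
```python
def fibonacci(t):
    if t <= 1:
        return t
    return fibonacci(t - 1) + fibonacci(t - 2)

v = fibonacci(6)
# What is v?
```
Call trace (a repeated sub-call is expanded the first time; later identical calls just restate its return value):
fibonacci(t=6)
  fibonacci(t=5)
    fibonacci(t=4)
      fibonacci(t=3)
        fibonacci(t=2)
          fibonacci(t=1)
          -> return 1
          fibonacci(t=0)
          -> return 0
        -> return 1
        fibonacci(t=1)
        -> return 1
      -> return 2
      fibonacci(t=2) -> return 1  (same call as traced above)
    -> return 3
    fibonacci(t=3) -> return 2  (same call as traced above)
  -> return 5
  fibonacci(t=4) -> return 3  (same call as traced above)
-> return 8

Final answer: 8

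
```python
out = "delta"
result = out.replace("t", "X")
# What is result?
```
Trace:
  out='delta'
  out='delta', result='delXa'

Final answer: 'delXa'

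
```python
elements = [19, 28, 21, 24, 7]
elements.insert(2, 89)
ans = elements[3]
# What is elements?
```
Trace:
  elements=[19, 28, 21, 24, 7]
  elements=[19, 28, 89, 21, 24, 7]
  elements=[19, 28, 89, 21, 24, 7], ans=21

Final answer: [19, 28, 89, 21, 24, 7]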